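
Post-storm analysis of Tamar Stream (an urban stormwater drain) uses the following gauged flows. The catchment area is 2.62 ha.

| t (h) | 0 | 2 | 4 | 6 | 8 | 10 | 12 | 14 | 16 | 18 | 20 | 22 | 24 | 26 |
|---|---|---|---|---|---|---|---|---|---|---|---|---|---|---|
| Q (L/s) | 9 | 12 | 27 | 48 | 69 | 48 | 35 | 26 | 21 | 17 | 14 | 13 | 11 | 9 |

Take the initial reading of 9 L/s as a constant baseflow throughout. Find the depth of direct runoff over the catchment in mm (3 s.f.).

d ≈ 64.0 mm

Direct runoff: 0.0, 3.0, 18.0, 39.0, 60.0, 39.0, 26.0, 17.0, 12.0, 8.0, 5.0, 4.0, 2.0, 0.0 L/s; ΣQ_DR = 233.0 L/s.
V = ΣQ_DR · Δt = 233.0 × 7200 s = 1.678 × 10^6 L.
Over A = 2.62 ha, depth = V / A = 64.0 mm.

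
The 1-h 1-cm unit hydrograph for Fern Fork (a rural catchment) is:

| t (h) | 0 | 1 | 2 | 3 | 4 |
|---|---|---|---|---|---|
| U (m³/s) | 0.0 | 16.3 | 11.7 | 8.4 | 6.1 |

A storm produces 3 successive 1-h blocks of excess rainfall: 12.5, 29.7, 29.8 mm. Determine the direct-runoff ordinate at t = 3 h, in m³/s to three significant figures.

By discrete convolution, Q_j = Σ (P_i / 10 mm) · U_{j−i}.
At t = 3 h (j=3): Q = (12.5/10)·8.4 + (29.7/10)·11.7 + (29.8/10)·16.3 = 93.8 m³/s.

Q ≈ 93.8 m³/s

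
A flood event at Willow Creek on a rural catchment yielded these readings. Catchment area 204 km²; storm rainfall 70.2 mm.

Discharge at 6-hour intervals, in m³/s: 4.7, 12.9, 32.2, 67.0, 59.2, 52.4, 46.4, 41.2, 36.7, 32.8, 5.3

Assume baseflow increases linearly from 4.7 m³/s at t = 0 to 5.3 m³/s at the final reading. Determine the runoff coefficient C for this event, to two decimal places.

C ≈ 0.51

ΣQ_DR = 335.8 m³/s; V = ΣQ_DR·Δt = 7.253 × 10^6 m³.
Runoff depth d = V / A = 35.56 mm.
C = d / P = 35.56 / 70.2 = 0.51.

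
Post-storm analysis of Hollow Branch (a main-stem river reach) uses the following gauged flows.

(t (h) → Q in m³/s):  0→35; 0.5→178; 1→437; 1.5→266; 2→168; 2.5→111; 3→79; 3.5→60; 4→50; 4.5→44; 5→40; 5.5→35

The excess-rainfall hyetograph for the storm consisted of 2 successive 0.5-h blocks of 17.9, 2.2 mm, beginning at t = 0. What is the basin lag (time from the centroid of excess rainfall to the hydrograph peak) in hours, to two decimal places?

t_L ≈ 0.70 h

Centroid of excess rainfall: t_c = Σ P_i·t̄_i / ΣP_i = 0.3047 h (block centres at 0.25, 0.75 h).
Hydrograph peak occurs at t = 1 h, so basin lag t_L = 1 − 0.3047 = 0.70 h.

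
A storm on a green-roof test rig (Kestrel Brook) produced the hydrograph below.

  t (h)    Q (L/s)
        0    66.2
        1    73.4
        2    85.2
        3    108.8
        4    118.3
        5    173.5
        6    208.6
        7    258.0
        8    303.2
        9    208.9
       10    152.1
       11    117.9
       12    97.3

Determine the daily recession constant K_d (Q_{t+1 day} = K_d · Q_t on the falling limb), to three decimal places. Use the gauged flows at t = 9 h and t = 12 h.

K_d ≈ 0.002

Between t = 9 h and t = 12 h the flow falls from 208.9 to 97.3 L/s over 3×1 h = 3 h.
Per-interval ratio K = (97.3/208.9)^(1/3) = 0.7752; K_d = K^(24/1) = 0.002.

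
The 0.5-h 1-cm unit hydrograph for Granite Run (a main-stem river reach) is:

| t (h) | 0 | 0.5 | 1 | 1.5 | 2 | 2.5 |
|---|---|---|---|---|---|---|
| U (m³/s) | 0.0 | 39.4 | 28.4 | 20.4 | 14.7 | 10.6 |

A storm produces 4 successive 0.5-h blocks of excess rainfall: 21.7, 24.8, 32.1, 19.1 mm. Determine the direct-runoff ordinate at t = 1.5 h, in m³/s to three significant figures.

Q ≈ 241 m³/s

By discrete convolution, Q_j = Σ (P_i / 10 mm) · U_{j−i}.
At t = 1.5 h (j=3): Q = (21.7/10)·20.4 + (24.8/10)·28.4 + (32.1/10)·39.4 + (19.1/10)·0.0 = 241 m³/s.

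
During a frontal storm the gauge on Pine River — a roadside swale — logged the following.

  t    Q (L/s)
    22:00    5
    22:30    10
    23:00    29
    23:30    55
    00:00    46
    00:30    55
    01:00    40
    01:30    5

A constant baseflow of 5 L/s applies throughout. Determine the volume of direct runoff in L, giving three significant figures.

V ≈ 3.69 × 10^5 L

Direct-runoff ordinates (Q − Q_b): 0.0, 5.0, 24.0, 50.0, 41.0, 50.0, 35.0, 0.0 L/s.
ΣQ_DR = 205.0 L/s.
With Δt = 0.5 h = 1800 s, V = ΣQ_DR · Δt = 205.0 × 1800 = 3.69 × 10^5 L.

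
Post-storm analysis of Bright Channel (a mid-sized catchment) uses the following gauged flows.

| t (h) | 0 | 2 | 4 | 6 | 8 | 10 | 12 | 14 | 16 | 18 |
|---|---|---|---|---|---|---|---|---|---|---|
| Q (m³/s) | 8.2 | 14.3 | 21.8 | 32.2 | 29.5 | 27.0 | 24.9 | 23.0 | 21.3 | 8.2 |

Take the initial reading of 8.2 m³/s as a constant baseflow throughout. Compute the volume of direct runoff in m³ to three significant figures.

V ≈ 9.24 × 10^5 m³

Direct-runoff ordinates (Q − Q_b): 0.0, 6.1, 13.6, 24.0, 21.3, 18.8, 16.7, 14.8, 13.1, 0.0 m³/s.
ΣQ_DR = 128.4 m³/s.
With Δt = 2 h = 7200 s, V = ΣQ_DR · Δt = 128.4 × 7200 = 9.24 × 10^5 m³.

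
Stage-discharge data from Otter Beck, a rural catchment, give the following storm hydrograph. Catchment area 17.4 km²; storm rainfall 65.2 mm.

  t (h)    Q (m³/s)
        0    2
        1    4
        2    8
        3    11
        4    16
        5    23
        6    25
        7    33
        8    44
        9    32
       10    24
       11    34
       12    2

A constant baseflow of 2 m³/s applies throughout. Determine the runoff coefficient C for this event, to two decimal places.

C ≈ 0.74

ΣQ_DR = 232.0 m³/s; V = ΣQ_DR·Δt = 8.352 × 10^5 m³.
Runoff depth d = V / A = 48.00 mm.
C = d / P = 48.00 / 65.2 = 0.74.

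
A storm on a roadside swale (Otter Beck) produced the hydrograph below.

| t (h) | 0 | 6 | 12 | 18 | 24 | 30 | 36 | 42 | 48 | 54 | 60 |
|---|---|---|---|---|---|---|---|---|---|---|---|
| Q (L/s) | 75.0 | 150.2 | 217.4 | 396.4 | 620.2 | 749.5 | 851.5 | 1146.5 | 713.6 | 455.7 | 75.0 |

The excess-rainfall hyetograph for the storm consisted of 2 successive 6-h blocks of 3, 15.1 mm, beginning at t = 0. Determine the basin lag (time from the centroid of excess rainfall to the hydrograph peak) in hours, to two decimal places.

t_L ≈ 33.99 h

Centroid of excess rainfall: t_c = Σ P_i·t̄_i / ΣP_i = 8.0055 h (block centres at 3, 9 h).
Hydrograph peak occurs at t = 42 h, so basin lag t_L = 42 − 8.0055 = 33.99 h.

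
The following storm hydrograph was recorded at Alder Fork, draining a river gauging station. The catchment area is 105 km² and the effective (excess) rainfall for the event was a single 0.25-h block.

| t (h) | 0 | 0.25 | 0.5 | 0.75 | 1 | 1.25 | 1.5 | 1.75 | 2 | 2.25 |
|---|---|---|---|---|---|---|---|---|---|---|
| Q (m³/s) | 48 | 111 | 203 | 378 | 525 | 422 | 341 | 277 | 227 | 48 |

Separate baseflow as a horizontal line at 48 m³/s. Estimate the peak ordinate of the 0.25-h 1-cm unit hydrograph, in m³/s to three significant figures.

Direct runoff: 0.0, 63.0, 155.0, 330.0, 477.0, 374.0, 293.0, 229.0, 179.0, 0.0 m³/s; ΣQ_DR = 2100 m³/s, peak = 477.0 m³/s.
Runoff depth d = ΣQ_DR·Δt / A = 2100 × 900 / (105 km²) = 18.00 mm.
The 1-cm UH is the DRH scaled by (10 mm)/d, so U_p = 477.0 × 10/18.00 = 265 m³/s.

U_p ≈ 265 m³/s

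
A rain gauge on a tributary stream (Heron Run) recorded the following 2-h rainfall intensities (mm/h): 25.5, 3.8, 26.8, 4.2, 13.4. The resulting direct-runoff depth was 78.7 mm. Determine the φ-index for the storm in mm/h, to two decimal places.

φ ≈ 8.78 mm/h

Only the 3 blocks with intensity above φ contribute runoff: 25.5, 26.8, 13.4 mm/h.
Σ(I−φ)·Δt = d  ⇒  (25.5+26.8+13.4 − 3φ)·2 = 78.7
φ = (65.70 − 78.7/2) / 3 = 8.78 mm/h.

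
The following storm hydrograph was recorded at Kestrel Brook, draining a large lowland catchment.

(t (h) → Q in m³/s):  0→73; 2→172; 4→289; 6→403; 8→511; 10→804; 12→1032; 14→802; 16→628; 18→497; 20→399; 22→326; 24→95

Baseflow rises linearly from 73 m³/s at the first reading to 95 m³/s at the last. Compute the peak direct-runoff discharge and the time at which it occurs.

Q_p = 948.00 m³/s at t = 12 h

Subtracting baseflow gives direct-runoff ordinates: 0.00, 97.17, 212.33, 324.50, 430.67, 721.83, 948.00, 716.17, 540.33, 407.50, 307.67, 232.83, 0.00 m³/s.
The maximum is 948.00 m³/s, occurring at the reading for t = 12 h.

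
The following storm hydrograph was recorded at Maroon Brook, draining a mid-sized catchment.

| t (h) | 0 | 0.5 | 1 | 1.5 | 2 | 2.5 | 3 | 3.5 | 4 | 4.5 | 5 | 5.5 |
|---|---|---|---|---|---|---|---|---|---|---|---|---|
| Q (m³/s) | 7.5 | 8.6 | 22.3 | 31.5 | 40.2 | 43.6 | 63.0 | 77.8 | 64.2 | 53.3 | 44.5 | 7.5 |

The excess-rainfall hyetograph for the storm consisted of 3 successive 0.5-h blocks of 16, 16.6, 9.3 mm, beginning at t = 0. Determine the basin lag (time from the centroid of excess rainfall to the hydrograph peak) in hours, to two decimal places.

t_L ≈ 2.83 h

Centroid of excess rainfall: t_c = Σ P_i·t̄_i / ΣP_i = 0.6700 h (block centres at 0.25, 0.75, 1.25 h).
Hydrograph peak occurs at t = 3.5 h, so basin lag t_L = 3.5 − 0.6700 = 2.83 h.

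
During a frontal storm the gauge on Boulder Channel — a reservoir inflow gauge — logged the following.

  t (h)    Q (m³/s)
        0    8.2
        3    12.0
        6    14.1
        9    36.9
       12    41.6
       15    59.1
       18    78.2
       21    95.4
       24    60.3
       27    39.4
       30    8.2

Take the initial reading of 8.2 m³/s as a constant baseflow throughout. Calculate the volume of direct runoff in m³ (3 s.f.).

Direct-runoff ordinates (Q − Q_b): 0.0, 3.8, 5.9, 28.7, 33.4, 50.9, 70.0, 87.2, 52.1, 31.2, 0.0 m³/s.
ΣQ_DR = 363.2 m³/s.
With Δt = 3 h = 10800 s, V = ΣQ_DR · Δt = 363.2 × 10800 = 3.92 × 10^6 m³.

V ≈ 3.92 × 10^6 m³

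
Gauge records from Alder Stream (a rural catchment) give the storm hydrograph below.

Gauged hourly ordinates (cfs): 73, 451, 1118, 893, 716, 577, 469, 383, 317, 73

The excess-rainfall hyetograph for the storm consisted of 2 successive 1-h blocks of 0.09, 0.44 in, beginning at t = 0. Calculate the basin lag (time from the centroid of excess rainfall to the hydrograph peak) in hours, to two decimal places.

t_L ≈ 0.67 h

Centroid of excess rainfall: t_c = Σ P_i·t̄_i / ΣP_i = 1.3302 h (block centres at 0.5, 1.5 h).
Hydrograph peak occurs at t = 2 h, so basin lag t_L = 2 − 1.3302 = 0.67 h.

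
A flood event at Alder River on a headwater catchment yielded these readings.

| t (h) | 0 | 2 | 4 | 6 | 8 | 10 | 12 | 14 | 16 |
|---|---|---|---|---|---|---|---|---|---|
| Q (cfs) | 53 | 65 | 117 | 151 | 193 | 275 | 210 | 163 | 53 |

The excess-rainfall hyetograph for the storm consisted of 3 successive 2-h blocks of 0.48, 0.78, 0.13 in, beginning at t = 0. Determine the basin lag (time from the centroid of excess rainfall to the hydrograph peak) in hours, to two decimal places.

t_L ≈ 7.50 h

Centroid of excess rainfall: t_c = Σ P_i·t̄_i / ΣP_i = 2.4964 h (block centres at 1, 3, 5 h).
Hydrograph peak occurs at t = 10 h, so basin lag t_L = 10 − 2.4964 = 7.50 h.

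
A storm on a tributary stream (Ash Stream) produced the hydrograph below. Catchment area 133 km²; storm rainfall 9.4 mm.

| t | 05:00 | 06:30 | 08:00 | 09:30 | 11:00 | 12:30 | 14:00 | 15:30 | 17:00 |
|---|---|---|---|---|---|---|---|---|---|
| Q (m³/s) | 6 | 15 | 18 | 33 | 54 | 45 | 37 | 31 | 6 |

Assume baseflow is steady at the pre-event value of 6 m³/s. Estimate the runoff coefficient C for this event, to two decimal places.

ΣQ_DR = 191.0 m³/s; V = ΣQ_DR·Δt = 1.031 × 10^6 m³.
Runoff depth d = V / A = 7.755 mm.
C = d / P = 7.755 / 9.4 = 0.82.

C ≈ 0.82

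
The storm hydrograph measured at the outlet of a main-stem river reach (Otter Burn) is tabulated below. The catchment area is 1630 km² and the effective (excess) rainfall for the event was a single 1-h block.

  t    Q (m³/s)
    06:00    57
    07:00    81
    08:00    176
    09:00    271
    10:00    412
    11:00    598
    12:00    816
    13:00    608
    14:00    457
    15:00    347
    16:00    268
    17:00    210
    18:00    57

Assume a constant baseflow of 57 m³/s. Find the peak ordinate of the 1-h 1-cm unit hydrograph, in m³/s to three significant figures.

Direct runoff: 0.0, 24.0, 119.0, 214.0, 355.0, 541.0, 759.0, 551.0, 400.0, 290.0, 211.0, 153.0, 0.0 m³/s; ΣQ_DR = 3617 m³/s, peak = 759.0 m³/s.
Runoff depth d = ΣQ_DR·Δt / A = 3617 × 3600 / (1630 km²) = 7.988 mm.
The 1-cm UH is the DRH scaled by (10 mm)/d, so U_p = 759.0 × 10/7.988 = 950 m³/s.

U_p ≈ 950 m³/s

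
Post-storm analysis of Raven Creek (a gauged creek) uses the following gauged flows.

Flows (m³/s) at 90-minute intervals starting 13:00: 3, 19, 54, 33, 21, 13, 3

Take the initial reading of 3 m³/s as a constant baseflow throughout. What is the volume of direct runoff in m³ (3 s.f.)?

V ≈ 6.75 × 10^5 m³

Direct-runoff ordinates (Q − Q_b): 0.0, 16.0, 51.0, 30.0, 18.0, 10.0, 0.0 m³/s.
ΣQ_DR = 125.0 m³/s.
With Δt = 1.5 h = 5400 s, V = ΣQ_DR · Δt = 125.0 × 5400 = 6.75 × 10^5 m³.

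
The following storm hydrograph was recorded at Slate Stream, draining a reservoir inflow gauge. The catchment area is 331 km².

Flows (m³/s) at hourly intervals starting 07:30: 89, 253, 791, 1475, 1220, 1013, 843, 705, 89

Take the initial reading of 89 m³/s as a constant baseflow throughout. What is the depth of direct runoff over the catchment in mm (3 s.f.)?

Direct runoff: 0.0, 164.0, 702.0, 1386.0, 1131.0, 924.0, 754.0, 616.0, 0.0 m³/s; ΣQ_DR = 5677 m³/s.
V = ΣQ_DR · Δt = 5677 × 3600 s = 2.044 × 10^7 m³.
Over A = 331 km², depth = V / A = 61.7 mm.

d ≈ 61.7 mm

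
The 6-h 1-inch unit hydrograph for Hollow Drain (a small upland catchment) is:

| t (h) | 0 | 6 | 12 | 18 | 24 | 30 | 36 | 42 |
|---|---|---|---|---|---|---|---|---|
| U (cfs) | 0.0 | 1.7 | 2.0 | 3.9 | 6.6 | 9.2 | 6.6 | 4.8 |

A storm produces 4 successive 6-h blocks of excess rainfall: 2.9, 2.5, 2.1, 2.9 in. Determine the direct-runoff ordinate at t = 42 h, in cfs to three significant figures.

Q ≈ 68.9 cfs

By discrete convolution, Q_j = Σ (P_i / 1 in) · U_{j−i}.
At t = 42 h (j=7): Q = (2.9/1)·4.8 + (2.5/1)·6.6 + (2.1/1)·9.2 + (2.9/1)·6.6 = 68.9 cfs.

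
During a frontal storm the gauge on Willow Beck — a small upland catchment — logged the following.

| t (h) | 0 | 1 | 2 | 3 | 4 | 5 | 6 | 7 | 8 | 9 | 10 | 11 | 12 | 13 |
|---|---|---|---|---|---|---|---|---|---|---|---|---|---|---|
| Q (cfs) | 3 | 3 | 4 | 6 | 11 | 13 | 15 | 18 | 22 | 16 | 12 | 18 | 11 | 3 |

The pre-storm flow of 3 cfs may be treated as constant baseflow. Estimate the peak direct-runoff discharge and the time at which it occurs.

Subtracting baseflow gives direct-runoff ordinates: 0.0, 0.0, 1.0, 3.0, 8.0, 10.0, 12.0, 15.0, 19.0, 13.0, 9.0, 15.0, 8.0, 0.0 cfs.
The maximum is 19.0 cfs, occurring at the reading for t = 8 h.

Q_p = 19.0 cfs at t = 8 h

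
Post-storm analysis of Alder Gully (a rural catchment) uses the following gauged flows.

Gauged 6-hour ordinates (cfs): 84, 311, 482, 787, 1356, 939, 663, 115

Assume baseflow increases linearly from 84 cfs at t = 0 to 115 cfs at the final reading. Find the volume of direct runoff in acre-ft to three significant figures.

Direct-runoff ordinates (Q − Q_b): 0.00, 222.57, 389.14, 689.71, 1254.29, 832.86, 552.43, 0.00 cfs.
ΣQ_DR = 3941 cfs.
With Δt = 6 h = 21600 s, V = ΣQ_DR · Δt = 3941 × 21600 = 8.51 × 10^7 ft³ = 1950 acre-ft.

V ≈ 1950 acre-ft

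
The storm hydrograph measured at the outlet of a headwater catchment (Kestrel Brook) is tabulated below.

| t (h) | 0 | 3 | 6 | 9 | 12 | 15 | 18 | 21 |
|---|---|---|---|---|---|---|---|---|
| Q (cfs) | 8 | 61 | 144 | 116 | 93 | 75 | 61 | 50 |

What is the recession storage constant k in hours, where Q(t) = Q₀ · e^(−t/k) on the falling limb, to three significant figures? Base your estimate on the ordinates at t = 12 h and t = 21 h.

k ≈ 14.5 h

On the falling limb, Q drops from 93 to 50 cfs between t = 12 h and t = 21 h (Δt = 9 h).
k = −Δt / ln(Q₂/Q₁) = −9 / ln(50/93) = 14.5 h.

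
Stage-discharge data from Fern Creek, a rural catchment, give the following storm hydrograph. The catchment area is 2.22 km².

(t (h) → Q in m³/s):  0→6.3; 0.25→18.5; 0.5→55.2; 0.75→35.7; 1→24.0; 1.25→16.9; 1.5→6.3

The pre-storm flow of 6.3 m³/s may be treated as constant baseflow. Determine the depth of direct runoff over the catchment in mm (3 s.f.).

Direct runoff: 0.0, 12.2, 48.9, 29.4, 17.7, 10.6, 0.0 m³/s; ΣQ_DR = 118.8 m³/s.
V = ΣQ_DR · Δt = 118.8 × 900 s = 1.069 × 10^5 m³.
Over A = 2.22 km², depth = V / A = 48.2 mm.

d ≈ 48.2 mm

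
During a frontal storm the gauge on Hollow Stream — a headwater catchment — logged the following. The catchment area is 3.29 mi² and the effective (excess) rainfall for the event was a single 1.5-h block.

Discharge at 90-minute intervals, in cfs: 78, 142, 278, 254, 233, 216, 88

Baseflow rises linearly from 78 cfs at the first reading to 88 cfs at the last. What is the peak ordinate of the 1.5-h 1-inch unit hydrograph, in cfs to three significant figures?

Direct runoff: 0.00, 62.33, 196.67, 171.00, 148.33, 129.67, 0.00 cfs; ΣQ_DR = 708.0 cfs, peak = 196.67 cfs.
Runoff depth d = ΣQ_DR·Δt / A = 708.0 × 5400 / (3.29 mi²) = 0.5002 in.
The 1-inch UH is the DRH scaled by (1 in)/d, so U_p = 196.67 × 1/0.5002 = 393 cfs.

U_p ≈ 393 cfs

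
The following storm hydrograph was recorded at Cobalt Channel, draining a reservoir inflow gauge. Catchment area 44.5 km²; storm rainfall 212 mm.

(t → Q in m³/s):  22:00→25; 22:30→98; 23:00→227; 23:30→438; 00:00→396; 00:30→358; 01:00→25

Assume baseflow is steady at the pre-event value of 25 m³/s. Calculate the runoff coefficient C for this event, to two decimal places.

C ≈ 0.27

ΣQ_DR = 1392 m³/s; V = ΣQ_DR·Δt = 2.506 × 10^6 m³.
Runoff depth d = V / A = 56.31 mm.
C = d / P = 56.31 / 212 = 0.27.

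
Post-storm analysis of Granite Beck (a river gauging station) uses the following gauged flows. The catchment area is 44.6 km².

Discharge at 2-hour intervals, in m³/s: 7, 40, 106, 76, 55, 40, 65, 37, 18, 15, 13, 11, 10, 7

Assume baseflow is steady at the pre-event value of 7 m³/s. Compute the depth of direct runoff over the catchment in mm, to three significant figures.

Direct runoff: 0.0, 33.0, 99.0, 69.0, 48.0, 33.0, 58.0, 30.0, 11.0, 8.0, 6.0, 4.0, 3.0, 0.0 m³/s; ΣQ_DR = 402.0 m³/s.
V = ΣQ_DR · Δt = 402.0 × 7200 s = 2.894 × 10^6 m³.
Over A = 44.6 km², depth = V / A = 64.9 mm.

d ≈ 64.9 mm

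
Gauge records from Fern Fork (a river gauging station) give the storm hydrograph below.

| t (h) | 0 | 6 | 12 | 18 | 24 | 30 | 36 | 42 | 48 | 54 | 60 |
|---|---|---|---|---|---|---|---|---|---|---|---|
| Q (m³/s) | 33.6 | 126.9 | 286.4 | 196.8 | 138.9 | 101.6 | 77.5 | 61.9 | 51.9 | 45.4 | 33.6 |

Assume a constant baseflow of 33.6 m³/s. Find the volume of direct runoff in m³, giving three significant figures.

V ≈ 1.70 × 10^7 m³

Direct-runoff ordinates (Q − Q_b): 0.0, 93.3, 252.8, 163.2, 105.3, 68.0, 43.9, 28.3, 18.3, 11.8, 0.0 m³/s.
ΣQ_DR = 784.9 m³/s.
With Δt = 6 h = 21600 s, V = ΣQ_DR · Δt = 784.9 × 21600 = 1.70 × 10^7 m³.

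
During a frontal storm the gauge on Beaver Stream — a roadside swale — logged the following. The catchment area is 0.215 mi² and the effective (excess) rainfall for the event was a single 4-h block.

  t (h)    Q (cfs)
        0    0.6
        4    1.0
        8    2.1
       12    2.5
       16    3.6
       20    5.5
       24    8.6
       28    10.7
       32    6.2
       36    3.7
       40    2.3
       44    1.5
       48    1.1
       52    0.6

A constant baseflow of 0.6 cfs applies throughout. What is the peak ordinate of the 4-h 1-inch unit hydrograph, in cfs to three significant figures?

Direct runoff: 0.0, 0.4, 1.5, 1.9, 3.0, 4.9, 8.0, 10.1, 5.6, 3.1, 1.7, 0.9, 0.5, 0.0 cfs; ΣQ_DR = 41.60 cfs, peak = 10.1 cfs.
Runoff depth d = ΣQ_DR·Δt / A = 41.60 × 14400 / (0.215 mi²) = 1.199 in.
The 1-inch UH is the DRH scaled by (1 in)/d, so U_p = 10.1 × 1/1.199 = 8.42 cfs.

U_p ≈ 8.42 cfs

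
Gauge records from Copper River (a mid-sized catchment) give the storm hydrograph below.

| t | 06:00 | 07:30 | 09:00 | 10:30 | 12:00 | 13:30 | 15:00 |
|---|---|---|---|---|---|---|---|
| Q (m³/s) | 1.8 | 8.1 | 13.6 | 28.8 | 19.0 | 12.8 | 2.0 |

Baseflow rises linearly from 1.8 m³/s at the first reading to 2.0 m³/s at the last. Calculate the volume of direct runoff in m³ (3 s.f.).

V ≈ 3.93 × 10^5 m³

Direct-runoff ordinates (Q − Q_b): 0.00, 6.27, 11.73, 26.90, 17.07, 10.83, 0.00 m³/s.
ΣQ_DR = 72.80 m³/s.
With Δt = 1.5 h = 5400 s, V = ΣQ_DR · Δt = 72.80 × 5400 = 3.93 × 10^5 m³.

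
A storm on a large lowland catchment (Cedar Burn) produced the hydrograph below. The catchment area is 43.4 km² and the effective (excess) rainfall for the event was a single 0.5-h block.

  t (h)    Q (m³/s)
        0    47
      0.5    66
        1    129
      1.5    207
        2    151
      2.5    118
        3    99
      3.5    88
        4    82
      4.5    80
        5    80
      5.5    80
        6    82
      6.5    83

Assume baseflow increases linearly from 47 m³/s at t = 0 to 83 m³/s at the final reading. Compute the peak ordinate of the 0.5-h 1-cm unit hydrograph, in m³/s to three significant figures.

U_p ≈ 75.9 m³/s

Direct runoff: 0.00, 16.23, 76.46, 151.69, 92.92, 57.15, 35.38, 21.62, 12.85, 8.08, 5.31, 2.54, 1.77, 0.00 m³/s; ΣQ_DR = 482.0 m³/s, peak = 151.69 m³/s.
Runoff depth d = ΣQ_DR·Δt / A = 482.0 × 1800 / (43.4 km²) = 19.99 mm.
The 1-cm UH is the DRH scaled by (10 mm)/d, so U_p = 151.69 × 10/19.99 = 75.9 m³/s.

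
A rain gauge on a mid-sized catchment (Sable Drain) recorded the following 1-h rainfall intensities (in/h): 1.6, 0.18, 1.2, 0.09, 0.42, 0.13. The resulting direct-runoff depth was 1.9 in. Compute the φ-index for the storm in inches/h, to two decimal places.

Only the 2 blocks with intensity above φ contribute runoff: 1.6, 1.2 in/h.
Σ(I−φ)·Δt = d  ⇒  (1.6+1.2 − 2φ)·1 = 1.9
φ = (2.800 − 1.9/1) / 2 = 0.45 in/h.

φ ≈ 0.45 in/h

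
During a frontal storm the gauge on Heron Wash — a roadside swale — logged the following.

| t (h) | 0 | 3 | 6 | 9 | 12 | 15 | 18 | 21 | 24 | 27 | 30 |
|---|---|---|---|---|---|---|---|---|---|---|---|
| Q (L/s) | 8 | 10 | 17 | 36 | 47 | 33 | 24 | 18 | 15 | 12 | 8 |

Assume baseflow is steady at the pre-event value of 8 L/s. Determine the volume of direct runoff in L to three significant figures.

V ≈ 1.51 × 10^6 L

Direct-runoff ordinates (Q − Q_b): 0.0, 2.0, 9.0, 28.0, 39.0, 25.0, 16.0, 10.0, 7.0, 4.0, 0.0 L/s.
ΣQ_DR = 140.0 L/s.
With Δt = 3 h = 10800 s, V = ΣQ_DR · Δt = 140.0 × 10800 = 1.51 × 10^6 L.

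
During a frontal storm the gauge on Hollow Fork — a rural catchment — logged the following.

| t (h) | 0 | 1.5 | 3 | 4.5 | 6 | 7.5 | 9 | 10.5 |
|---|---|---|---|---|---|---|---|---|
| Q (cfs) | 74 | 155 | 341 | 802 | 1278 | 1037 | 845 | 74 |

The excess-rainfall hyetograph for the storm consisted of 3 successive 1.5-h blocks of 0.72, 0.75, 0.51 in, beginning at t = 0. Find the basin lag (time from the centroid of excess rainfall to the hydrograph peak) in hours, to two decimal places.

t_L ≈ 3.91 h

Centroid of excess rainfall: t_c = Σ P_i·t̄_i / ΣP_i = 2.0909 h (block centres at 0.75, 2.25, 3.75 h).
Hydrograph peak occurs at t = 6 h, so basin lag t_L = 6 − 2.0909 = 3.91 h.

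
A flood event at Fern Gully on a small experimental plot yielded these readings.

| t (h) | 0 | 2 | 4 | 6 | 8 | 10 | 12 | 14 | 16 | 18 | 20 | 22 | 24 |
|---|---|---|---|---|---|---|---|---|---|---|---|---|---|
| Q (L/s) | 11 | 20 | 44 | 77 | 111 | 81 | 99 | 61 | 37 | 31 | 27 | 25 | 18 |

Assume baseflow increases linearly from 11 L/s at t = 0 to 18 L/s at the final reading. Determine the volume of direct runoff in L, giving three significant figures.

V ≈ 3.27 × 10^6 L

Direct-runoff ordinates (Q − Q_b): 0.00, 8.42, 31.83, 64.25, 97.67, 67.08, 84.50, 45.92, 21.33, 14.75, 10.17, 7.58, 0.00 L/s.
ΣQ_DR = 453.5 L/s.
With Δt = 2 h = 7200 s, V = ΣQ_DR · Δt = 453.5 × 7200 = 3.27 × 10^6 L.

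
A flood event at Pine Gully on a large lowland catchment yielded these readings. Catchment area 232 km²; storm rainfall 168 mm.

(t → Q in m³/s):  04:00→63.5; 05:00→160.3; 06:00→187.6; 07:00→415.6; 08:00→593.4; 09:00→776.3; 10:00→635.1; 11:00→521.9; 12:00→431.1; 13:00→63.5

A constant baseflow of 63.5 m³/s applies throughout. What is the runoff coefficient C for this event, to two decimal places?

C ≈ 0.30

ΣQ_DR = 3213 m³/s; V = ΣQ_DR·Δt = 1.157 × 10^7 m³.
Runoff depth d = V / A = 49.86 mm.
C = d / P = 49.86 / 168 = 0.30.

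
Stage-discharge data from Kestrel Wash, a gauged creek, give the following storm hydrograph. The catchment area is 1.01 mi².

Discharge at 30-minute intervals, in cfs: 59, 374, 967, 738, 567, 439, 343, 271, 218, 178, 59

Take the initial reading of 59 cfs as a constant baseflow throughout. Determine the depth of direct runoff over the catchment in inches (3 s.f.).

d ≈ 2.73 in

Direct runoff: 0.0, 315.0, 908.0, 679.0, 508.0, 380.0, 284.0, 212.0, 159.0, 119.0, 0.0 cfs; ΣQ_DR = 3564 cfs.
V = ΣQ_DR · Δt = 3564 × 1800 s = 6.415 × 10^6 ft³.
Over A = 1.01 mi², depth = V / A = 2.73 in.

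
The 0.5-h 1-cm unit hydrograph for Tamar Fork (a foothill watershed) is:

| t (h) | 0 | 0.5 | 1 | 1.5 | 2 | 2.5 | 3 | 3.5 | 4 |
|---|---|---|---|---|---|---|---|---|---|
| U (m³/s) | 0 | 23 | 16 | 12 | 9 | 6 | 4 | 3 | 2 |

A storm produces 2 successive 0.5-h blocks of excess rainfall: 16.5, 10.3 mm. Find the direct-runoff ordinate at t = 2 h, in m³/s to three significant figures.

Q ≈ 27.2 m³/s

By discrete convolution, Q_j = Σ (P_i / 10 mm) · U_{j−i}.
At t = 2 h (j=4): Q = (16.5/10)·9 + (10.3/10)·12 = 27.2 m³/s.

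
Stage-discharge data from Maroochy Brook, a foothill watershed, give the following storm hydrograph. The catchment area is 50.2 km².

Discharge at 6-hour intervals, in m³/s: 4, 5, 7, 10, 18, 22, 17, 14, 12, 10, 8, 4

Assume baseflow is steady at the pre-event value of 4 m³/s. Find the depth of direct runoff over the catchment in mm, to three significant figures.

Direct runoff: 0.0, 1.0, 3.0, 6.0, 14.0, 18.0, 13.0, 10.0, 8.0, 6.0, 4.0, 0.0 m³/s; ΣQ_DR = 83.00 m³/s.
V = ΣQ_DR · Δt = 83.00 × 21600 s = 1.793 × 10^6 m³.
Over A = 50.2 km², depth = V / A = 35.7 mm.

d ≈ 35.7 mm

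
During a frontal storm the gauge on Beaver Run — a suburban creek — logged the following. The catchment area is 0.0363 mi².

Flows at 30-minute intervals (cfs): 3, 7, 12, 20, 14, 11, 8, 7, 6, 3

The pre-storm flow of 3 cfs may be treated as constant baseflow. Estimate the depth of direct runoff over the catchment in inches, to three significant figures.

Direct runoff: 0.0, 4.0, 9.0, 17.0, 11.0, 8.0, 5.0, 4.0, 3.0, 0.0 cfs; ΣQ_DR = 61.00 cfs.
V = ΣQ_DR · Δt = 61.00 × 1800 s = 1.098 × 10^5 ft³.
Over A = 0.0363 mi², depth = V / A = 1.30 in.

d ≈ 1.30 in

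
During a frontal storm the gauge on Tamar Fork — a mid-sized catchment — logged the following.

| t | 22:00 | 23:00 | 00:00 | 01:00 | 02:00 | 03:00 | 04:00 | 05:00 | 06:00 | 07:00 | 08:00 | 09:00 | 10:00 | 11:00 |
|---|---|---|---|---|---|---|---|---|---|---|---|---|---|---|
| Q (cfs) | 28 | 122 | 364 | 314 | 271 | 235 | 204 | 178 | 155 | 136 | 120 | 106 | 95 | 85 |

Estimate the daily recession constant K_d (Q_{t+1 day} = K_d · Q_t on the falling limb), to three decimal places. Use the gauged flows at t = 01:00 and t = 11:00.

Between t = 01:00 and t = 11:00 the flow falls from 314 to 85 cfs over 10×1 h = 10 h.
Per-interval ratio K = (85/314)^(1/10) = 0.8775; K_d = K^(24/1) = 0.043.

K_d ≈ 0.043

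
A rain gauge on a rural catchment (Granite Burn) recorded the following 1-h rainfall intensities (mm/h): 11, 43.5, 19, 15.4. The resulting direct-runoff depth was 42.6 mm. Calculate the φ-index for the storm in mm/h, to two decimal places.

φ ≈ 11.77 mm/h

Only the 3 blocks with intensity above φ contribute runoff: 43.5, 19, 15.4 mm/h.
Σ(I−φ)·Δt = d  ⇒  (43.5+19+15.4 − 3φ)·1 = 42.6
φ = (77.90 − 42.6/1) / 3 = 11.77 mm/h.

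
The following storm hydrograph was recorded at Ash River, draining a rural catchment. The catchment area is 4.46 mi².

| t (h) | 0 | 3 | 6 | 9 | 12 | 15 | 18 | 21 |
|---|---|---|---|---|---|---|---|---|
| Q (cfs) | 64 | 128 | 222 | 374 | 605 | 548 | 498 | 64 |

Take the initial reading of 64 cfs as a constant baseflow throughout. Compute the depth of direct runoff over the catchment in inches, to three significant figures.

Direct runoff: 0.0, 64.0, 158.0, 310.0, 541.0, 484.0, 434.0, 0.0 cfs; ΣQ_DR = 1991 cfs.
V = ΣQ_DR · Δt = 1991 × 10800 s = 2.150 × 10^7 ft³.
Over A = 4.46 mi², depth = V / A = 2.08 in.

d ≈ 2.08 in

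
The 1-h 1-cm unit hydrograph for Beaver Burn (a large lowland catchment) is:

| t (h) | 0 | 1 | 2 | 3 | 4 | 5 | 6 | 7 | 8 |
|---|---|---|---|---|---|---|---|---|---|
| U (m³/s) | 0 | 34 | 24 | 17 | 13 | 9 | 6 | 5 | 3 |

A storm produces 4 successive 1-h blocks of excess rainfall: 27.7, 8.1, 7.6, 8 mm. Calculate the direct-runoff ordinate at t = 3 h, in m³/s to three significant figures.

By discrete convolution, Q_j = Σ (P_i / 10 mm) · U_{j−i}.
At t = 3 h (j=3): Q = (27.7/10)·17 + (8.1/10)·24 + (7.6/10)·34 + (8/10)·0 = 92.4 m³/s.

Q ≈ 92.4 m³/s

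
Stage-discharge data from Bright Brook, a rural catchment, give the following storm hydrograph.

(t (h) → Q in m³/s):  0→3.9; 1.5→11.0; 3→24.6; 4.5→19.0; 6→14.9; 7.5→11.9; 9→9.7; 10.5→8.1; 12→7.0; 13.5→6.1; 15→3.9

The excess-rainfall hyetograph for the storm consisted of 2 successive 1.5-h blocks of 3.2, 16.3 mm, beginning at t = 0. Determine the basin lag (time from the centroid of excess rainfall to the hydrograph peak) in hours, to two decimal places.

t_L ≈ 1.00 h

Centroid of excess rainfall: t_c = Σ P_i·t̄_i / ΣP_i = 2.0038 h (block centres at 0.75, 2.25 h).
Hydrograph peak occurs at t = 3 h, so basin lag t_L = 3 − 2.0038 = 1.00 h.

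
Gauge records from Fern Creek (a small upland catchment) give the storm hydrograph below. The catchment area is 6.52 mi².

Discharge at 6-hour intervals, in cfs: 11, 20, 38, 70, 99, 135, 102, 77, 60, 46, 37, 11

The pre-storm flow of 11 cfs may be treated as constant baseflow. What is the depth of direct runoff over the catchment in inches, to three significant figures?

Direct runoff: 0.0, 9.0, 27.0, 59.0, 88.0, 124.0, 91.0, 66.0, 49.0, 35.0, 26.0, 0.0 cfs; ΣQ_DR = 574.0 cfs.
V = ΣQ_DR · Δt = 574.0 × 21600 s = 1.240 × 10^7 ft³.
Over A = 6.52 mi², depth = V / A = 0.819 in.

d ≈ 0.819 in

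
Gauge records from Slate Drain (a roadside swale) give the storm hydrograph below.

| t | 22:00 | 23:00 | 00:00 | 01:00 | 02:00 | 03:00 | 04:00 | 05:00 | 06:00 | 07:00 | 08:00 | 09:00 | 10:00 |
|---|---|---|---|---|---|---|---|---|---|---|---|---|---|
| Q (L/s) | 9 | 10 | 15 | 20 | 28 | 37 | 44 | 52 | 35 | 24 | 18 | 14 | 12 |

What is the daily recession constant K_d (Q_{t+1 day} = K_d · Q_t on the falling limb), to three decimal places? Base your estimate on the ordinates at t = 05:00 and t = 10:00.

K_d ≈ 0.001

Between t = 05:00 and t = 10:00 the flow falls from 52 to 12 L/s over 5×1 h = 5 h.
Per-interval ratio K = (12/52)^(1/5) = 0.7458; K_d = K^(24/1) = 0.001.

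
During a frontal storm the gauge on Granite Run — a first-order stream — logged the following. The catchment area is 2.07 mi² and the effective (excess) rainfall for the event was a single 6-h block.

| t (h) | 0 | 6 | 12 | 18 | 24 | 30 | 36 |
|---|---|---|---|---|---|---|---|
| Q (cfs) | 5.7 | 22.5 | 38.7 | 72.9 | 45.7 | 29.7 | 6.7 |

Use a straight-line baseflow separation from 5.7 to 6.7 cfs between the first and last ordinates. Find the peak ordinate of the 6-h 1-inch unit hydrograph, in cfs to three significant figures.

Direct runoff: 0.00, 16.63, 32.67, 66.70, 39.33, 23.17, 0.00 cfs; ΣQ_DR = 178.5 cfs, peak = 66.70 cfs.
Runoff depth d = ΣQ_DR·Δt / A = 178.5 × 21600 / (2.07 mi²) = 0.8017 in.
The 1-inch UH is the DRH scaled by (1 in)/d, so U_p = 66.70 × 1/0.8017 = 83.2 cfs.

U_p ≈ 83.2 cfs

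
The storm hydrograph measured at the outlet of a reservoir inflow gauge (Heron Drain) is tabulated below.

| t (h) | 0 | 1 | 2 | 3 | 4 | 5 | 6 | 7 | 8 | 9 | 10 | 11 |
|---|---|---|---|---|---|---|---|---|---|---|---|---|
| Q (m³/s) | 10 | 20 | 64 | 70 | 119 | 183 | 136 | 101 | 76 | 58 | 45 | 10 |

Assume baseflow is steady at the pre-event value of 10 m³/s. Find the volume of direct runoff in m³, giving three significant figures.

V ≈ 2.78 × 10^6 m³

Direct-runoff ordinates (Q − Q_b): 0.0, 10.0, 54.0, 60.0, 109.0, 173.0, 126.0, 91.0, 66.0, 48.0, 35.0, 0.0 m³/s.
ΣQ_DR = 772.0 m³/s.
With Δt = 1 h = 3600 s, V = ΣQ_DR · Δt = 772.0 × 3600 = 2.78 × 10^6 m³.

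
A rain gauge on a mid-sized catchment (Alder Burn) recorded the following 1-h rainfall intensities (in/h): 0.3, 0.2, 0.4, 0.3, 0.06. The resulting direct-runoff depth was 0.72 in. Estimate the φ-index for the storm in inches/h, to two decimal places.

φ ≈ 0.12 in/h

Only the 4 blocks with intensity above φ contribute runoff: 0.3, 0.2, 0.4, 0.3 in/h.
Σ(I−φ)·Δt = d  ⇒  (0.3+0.2+0.4+0.3 − 4φ)·1 = 0.72
φ = (1.200 − 0.72/1) / 4 = 0.12 in/h.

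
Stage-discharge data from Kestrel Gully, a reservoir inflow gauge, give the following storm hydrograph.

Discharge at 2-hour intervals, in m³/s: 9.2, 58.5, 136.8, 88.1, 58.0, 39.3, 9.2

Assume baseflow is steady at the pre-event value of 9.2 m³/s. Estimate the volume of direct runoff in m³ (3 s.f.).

V ≈ 2.41 × 10^6 m³

Direct-runoff ordinates (Q − Q_b): 0.0, 49.3, 127.6, 78.9, 48.8, 30.1, 0.0 m³/s.
ΣQ_DR = 334.7 m³/s.
With Δt = 2 h = 7200 s, V = ΣQ_DR · Δt = 334.7 × 7200 = 2.41 × 10^6 m³.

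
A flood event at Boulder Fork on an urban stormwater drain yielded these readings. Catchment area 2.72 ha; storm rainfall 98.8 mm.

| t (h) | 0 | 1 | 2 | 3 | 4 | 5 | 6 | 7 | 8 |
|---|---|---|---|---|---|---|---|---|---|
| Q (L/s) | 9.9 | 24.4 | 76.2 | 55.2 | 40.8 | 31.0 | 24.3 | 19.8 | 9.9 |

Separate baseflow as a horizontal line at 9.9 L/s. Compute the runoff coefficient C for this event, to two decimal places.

C ≈ 0.27

ΣQ_DR = 202.4 L/s; V = ΣQ_DR·Δt = 7.286 × 10^5 L.
Runoff depth d = V / A = 26.79 mm.
C = d / P = 26.79 / 98.8 = 0.27.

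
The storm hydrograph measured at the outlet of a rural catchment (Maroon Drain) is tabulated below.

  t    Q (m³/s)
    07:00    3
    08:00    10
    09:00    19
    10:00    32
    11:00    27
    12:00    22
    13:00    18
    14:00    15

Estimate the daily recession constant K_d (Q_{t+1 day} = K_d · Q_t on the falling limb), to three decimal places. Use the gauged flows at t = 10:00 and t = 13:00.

K_d ≈ 0.010

Between t = 10:00 and t = 13:00 the flow falls from 32 to 18 m³/s over 3×1 h = 3 h.
Per-interval ratio K = (18/32)^(1/3) = 0.8255; K_d = K^(24/1) = 0.010.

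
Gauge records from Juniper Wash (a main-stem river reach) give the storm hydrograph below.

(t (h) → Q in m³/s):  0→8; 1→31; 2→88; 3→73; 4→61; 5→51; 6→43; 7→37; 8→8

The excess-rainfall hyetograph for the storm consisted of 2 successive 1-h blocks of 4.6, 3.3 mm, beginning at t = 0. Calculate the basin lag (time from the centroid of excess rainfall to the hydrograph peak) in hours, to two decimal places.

Centroid of excess rainfall: t_c = Σ P_i·t̄_i / ΣP_i = 0.9177 h (block centres at 0.5, 1.5 h).
Hydrograph peak occurs at t = 2 h, so basin lag t_L = 2 − 0.9177 = 1.08 h.

t_L ≈ 1.08 h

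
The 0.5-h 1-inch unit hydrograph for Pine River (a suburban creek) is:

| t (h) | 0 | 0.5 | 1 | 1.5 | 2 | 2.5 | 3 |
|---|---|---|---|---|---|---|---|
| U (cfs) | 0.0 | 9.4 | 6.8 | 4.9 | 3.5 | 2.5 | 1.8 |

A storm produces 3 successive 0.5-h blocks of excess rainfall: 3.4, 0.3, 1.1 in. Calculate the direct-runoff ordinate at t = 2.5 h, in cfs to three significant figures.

By discrete convolution, Q_j = Σ (P_i / 1 in) · U_{j−i}.
At t = 2.5 h (j=5): Q = (3.4/1)·2.5 + (0.3/1)·3.5 + (1.1/1)·4.9 = 14.9 cfs.

Q ≈ 14.9 cfs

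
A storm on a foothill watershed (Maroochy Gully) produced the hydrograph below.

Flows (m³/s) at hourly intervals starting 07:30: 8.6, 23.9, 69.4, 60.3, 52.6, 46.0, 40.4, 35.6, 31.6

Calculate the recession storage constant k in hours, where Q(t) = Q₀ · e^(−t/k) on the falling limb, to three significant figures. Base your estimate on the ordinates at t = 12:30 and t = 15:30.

k ≈ 7.99 h

On the falling limb, Q drops from 46.0 to 31.6 m³/s between t = 12:30 and t = 15:30 (Δt = 3 h).
k = −Δt / ln(Q₂/Q₁) = −3 / ln(31.6/46.0) = 7.99 h.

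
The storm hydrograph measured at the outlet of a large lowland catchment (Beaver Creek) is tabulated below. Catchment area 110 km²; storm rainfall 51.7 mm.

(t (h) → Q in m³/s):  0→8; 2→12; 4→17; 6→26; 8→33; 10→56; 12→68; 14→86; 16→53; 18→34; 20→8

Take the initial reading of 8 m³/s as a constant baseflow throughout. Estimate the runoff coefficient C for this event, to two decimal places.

C ≈ 0.40

ΣQ_DR = 313.0 m³/s; V = ΣQ_DR·Δt = 2.254 × 10^6 m³.
Runoff depth d = V / A = 20.49 mm.
C = d / P = 20.49 / 51.7 = 0.40.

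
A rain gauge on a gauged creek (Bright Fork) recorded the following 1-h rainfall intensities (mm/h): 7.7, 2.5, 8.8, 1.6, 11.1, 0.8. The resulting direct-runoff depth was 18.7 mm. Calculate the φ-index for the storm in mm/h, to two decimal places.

Only the 3 blocks with intensity above φ contribute runoff: 7.7, 8.8, 11.1 mm/h.
Σ(I−φ)·Δt = d  ⇒  (7.7+8.8+11.1 − 3φ)·1 = 18.7
φ = (27.60 − 18.7/1) / 3 = 2.97 mm/h.

φ ≈ 2.97 mm/h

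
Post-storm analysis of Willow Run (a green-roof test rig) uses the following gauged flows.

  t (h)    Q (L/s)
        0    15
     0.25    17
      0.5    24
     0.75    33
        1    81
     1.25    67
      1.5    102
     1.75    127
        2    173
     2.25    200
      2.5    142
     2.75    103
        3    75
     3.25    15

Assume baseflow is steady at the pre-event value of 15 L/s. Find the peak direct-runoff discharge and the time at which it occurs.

Q_p = 185.0 L/s at t = 2.25 h

Subtracting baseflow gives direct-runoff ordinates: 0.0, 2.0, 9.0, 18.0, 66.0, 52.0, 87.0, 112.0, 158.0, 185.0, 127.0, 88.0, 60.0, 0.0 L/s.
The maximum is 185.0 L/s, occurring at the reading for t = 2.25 h.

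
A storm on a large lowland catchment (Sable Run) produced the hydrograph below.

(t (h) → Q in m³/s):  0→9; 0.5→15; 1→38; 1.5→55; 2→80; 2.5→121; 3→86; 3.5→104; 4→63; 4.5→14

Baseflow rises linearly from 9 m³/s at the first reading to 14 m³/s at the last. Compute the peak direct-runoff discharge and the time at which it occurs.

Q_p = 109.22 m³/s at t = 2.5 h

Subtracting baseflow gives direct-runoff ordinates: 0.00, 5.44, 27.89, 44.33, 68.78, 109.22, 73.67, 91.11, 49.56, 0.00 m³/s.
The maximum is 109.22 m³/s, occurring at the reading for t = 2.5 h.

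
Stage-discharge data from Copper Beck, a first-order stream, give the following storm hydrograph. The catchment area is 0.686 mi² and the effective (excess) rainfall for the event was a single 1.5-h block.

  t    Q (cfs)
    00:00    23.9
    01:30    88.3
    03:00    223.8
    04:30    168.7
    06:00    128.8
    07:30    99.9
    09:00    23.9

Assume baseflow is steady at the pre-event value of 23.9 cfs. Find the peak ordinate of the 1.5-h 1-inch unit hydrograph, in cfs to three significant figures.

Direct runoff: 0.0, 64.4, 199.9, 144.8, 104.9, 76.0, 0.0 cfs; ΣQ_DR = 590.0 cfs, peak = 199.9 cfs.
Runoff depth d = ΣQ_DR·Δt / A = 590.0 × 5400 / (0.686 mi²) = 1.999 in.
The 1-inch UH is the DRH scaled by (1 in)/d, so U_p = 199.9 × 1/1.999 = 100 cfs.

U_p ≈ 100 cfs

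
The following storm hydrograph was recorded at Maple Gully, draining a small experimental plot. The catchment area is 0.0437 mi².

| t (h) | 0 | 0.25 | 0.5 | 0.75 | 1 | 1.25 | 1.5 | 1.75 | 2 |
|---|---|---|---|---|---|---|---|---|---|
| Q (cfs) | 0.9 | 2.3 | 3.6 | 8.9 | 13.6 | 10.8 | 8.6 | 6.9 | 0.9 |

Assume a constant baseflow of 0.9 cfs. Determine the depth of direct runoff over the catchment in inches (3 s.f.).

d ≈ 0.429 in

Direct runoff: 0.0, 1.4, 2.7, 8.0, 12.7, 9.9, 7.7, 6.0, 0.0 cfs; ΣQ_DR = 48.40 cfs.
V = ΣQ_DR · Δt = 48.40 × 900 s = 43560 ft³.
Over A = 0.0437 mi², depth = V / A = 0.429 in.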